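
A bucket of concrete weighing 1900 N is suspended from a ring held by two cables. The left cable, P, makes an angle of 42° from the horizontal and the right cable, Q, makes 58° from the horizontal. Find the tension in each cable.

ΣF_x = 0: −T_P·cos42° + T_Q·cos58° = 0 → T_Q = 1.40237·T_P.
ΣF_y = 0: T_P·sin42° + T_Q·sin58° = 1900.
Substitute: T_P·(0.669131 + 1.40237·0.848048) = 1900 → T_P = 1022.38 ≈ 1022 N.
Then T_Q = 1.40237 × 1022.38 = 1434 N.

T_P = 1022 N, T_Q = 1434 N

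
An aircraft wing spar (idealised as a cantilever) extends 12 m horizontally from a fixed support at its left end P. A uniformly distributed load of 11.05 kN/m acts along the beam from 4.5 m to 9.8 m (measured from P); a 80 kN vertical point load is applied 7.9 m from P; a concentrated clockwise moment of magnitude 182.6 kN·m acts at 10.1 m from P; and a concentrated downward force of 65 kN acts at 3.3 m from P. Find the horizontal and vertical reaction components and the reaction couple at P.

P_x = 0, P_y = 203.6 kN, M_P = 1448 kN·m

Resultant of the distributed load: 11.05 × 5.3 = 58.565 kN at 7.15 m from P.
ΣF_x = 0: P_x = 0.
ΣF_y = 0: P_y − 11.05·5.3 − 80 − 65 = 0 → P_y = 203.6 kN.
ΣM about P: M_P − (11.05·5.3)·7.15 − 80·7.9 − 182.6 − 65·3.3 = 0 → M_P = 1448 kN·m.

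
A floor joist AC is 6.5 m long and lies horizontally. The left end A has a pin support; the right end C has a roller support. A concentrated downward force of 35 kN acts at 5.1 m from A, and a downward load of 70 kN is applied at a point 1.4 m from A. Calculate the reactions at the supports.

A_x = 0, A_y = 62.46 kN, C_y = 42.54 kN

Moments about A: C_y·6.5 − 35·5.1 − 70·1.4 = 0 → C_y = 276.5/6.5 = 42.5385 ≈ 42.54 kN.
ΣF_y = 0: A_y + 42.5385 − 35 − 70 = 0 → A_y = 62.46 kN.
ΣF_x = 0: no horizontal applied forces, so A_x = 0.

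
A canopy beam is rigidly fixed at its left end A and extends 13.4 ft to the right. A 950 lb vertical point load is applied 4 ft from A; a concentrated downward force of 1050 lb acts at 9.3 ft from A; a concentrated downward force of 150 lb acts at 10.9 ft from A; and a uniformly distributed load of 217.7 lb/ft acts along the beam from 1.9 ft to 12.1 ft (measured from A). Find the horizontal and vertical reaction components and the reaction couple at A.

Resultant of the distributed load: 217.7 × 10.2 = 2220.54 lb at 7 ft from A.
ΣF_x = 0: A_x = 0.
ΣF_y = 0: A_y − 950 − 1050 − 150 − 217.7·10.2 = 0 → A_y = 4371 lb.
ΣM about A: M_A − 950·4 − 1050·9.3 − 150·10.9 − (217.7·10.2)·7 = 0 → M_A = 30740 lb·ft.

A_x = 0, A_y = 4371 lb, M_A = 30740 lb·ft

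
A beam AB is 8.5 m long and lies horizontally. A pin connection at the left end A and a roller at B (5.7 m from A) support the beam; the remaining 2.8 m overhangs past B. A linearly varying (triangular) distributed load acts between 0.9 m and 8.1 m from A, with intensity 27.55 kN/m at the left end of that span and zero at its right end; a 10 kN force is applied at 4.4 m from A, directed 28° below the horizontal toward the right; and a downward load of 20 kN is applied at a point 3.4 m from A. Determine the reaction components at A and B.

A_x = -8.829 kN, A_y = 50.90 kN, B_y = 72.97 kN

Resultant of the triangular load: ½ × 27.55 × 7.2 = 99.18 kN, acting at 3.3 m from A (one-third of the span from the peak).
Taking moments about A: B_y·5.7 − (½·27.55·7.2)·3.3 − 10·sin28°·4.4 − 20·3.4 = 0 → B_y = 415.951/5.7 = 72.9739 ≈ 72.97 kN.
ΣF_y = 0: A_y + 72.9739 − ½·27.55·7.2 − 10·sin28° − 20 = 0 → A_y = 50.90 kN.
ΣF_x = 0: A_x + 10·cos28° = 0 → A_x = -8.829 kN.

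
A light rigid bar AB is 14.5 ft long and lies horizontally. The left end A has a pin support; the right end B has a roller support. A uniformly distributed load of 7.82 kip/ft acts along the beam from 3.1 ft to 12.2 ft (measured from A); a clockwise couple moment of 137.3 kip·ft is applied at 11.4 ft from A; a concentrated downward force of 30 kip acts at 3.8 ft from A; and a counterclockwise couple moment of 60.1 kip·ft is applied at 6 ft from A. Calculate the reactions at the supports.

A_x = 0, A_y = 50.43 kip, B_y = 50.73 kip

Resultant of the distributed load: 7.82 × 9.1 = 71.162 kip at 7.65 ft from A.
Taking moments about A: B_y·14.5 − (7.82·9.1)·7.65 − 137.3 − 30·3.8 + 60.1 = 0 → B_y = 735.5893/14.5 = 50.7303 ≈ 50.73 kip.
ΣF_y = 0: A_y + 50.7303 − 7.82·9.1 − 30 = 0 → A_y = 50.43 kip.
ΣF_x = 0: no horizontal applied forces, so A_x = 0.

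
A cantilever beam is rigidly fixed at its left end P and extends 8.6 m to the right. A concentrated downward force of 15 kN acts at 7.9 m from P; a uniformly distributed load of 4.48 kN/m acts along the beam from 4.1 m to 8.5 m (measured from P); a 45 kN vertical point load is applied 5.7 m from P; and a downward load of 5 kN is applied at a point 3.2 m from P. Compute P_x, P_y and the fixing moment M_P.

Resultant of the distributed load: 4.48 × 4.4 = 19.712 kN at 6.3 m from P.
ΣF_x = 0: P_x = 0.
ΣF_y = 0: P_y − 15 − 4.48·4.4 − 45 − 5 = 0 → P_y = 84.71 kN.
ΣM about P: M_P − 15·7.9 − (4.48·4.4)·6.3 − 45·5.7 − 5·3.2 = 0 → M_P = 515.2 kN·m.

P_x = 0, P_y = 84.71 kN, M_P = 515.2 kN·m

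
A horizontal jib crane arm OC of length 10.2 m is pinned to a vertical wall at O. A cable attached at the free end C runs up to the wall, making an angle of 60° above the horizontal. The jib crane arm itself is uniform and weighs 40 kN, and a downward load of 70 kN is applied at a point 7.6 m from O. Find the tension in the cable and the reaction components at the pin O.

ΣM about O: T·sin60°·10.2 − 40·5.1 − 70·7.6 = 0 → T = 736/(10.2·0.866025) = 83.3196 ≈ 83.32 kN.
ΣF_x = 0: O_x − T·cos60° = 0 → O_x = 83.3196 × 0.5 = 41.66 kN.
ΣF_y = 0: O_y + T·sin60° − 40 − 70 = 0 → O_y = 110 − 83.3196 × 0.866025 = 37.84 kN.

T = 83.32 kN, O_x = 41.66 kN, O_y = 37.84 kN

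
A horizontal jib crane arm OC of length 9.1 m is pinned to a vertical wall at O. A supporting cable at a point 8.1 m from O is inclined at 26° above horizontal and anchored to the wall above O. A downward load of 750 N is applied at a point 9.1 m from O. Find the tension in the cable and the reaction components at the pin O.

T = 1922 N, O_x = 1728 N, O_y = -92.59 N

ΣM about O: T·sin26°·8.1 − 750·9.1 = 0 → T = 6825/(8.1·0.438371) = 1922.1 ≈ 1922 N.
ΣF_x = 0: O_x − T·cos26° = 0 → O_x = 1922.1 × 0.898794 = 1728 N.
ΣF_y = 0: O_y + T·sin26° − 750 = 0 → O_y = 750 − 1922.1 × 0.438371 = -92.59 N.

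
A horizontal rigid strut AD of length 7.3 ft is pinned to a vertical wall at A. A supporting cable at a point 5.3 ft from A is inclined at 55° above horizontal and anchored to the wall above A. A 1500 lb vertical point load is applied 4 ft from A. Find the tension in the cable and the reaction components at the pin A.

T = 1382 lb, A_x = 792.7 lb, A_y = 367.9 lb

ΣM about A: T·sin55°·5.3 − 1500·4 = 0 → T = 6000/(5.3·0.819152) = 1382.01 ≈ 1382 lb.
ΣF_x = 0: A_x − T·cos55° = 0 → A_x = 1382.01 × 0.573576 = 792.7 lb.
ΣF_y = 0: A_y + T·sin55° − 1500 = 0 → A_y = 1500 − 1382.01 × 0.819152 = 367.9 lb.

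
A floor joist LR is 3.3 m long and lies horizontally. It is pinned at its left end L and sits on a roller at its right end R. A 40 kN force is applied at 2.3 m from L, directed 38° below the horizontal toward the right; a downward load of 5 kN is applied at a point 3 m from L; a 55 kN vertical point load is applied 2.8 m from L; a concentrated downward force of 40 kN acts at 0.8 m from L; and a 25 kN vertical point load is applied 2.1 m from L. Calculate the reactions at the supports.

ΣM about L: R_y·3.3 − 40·sin38°·2.3 − 5·3 − 55·2.8 − 40·0.8 − 25·2.1 = 0 → R_y = 310.141/3.3 = 93.9821 ≈ 93.98 kN.
ΣF_y = 0: L_y + 93.9821 − 40·sin38° − 5 − 55 − 40 − 25 = 0 → L_y = 55.64 kN.
ΣF_x = 0: L_x + 40·cos38° = 0 → L_x = -31.52 kN.

L_x = -31.52 kN, L_y = 55.64 kN, R_y = 93.98 kN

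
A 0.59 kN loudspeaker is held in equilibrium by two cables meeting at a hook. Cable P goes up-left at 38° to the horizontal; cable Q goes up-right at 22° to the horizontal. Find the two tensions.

T_P = 0.6317 kN, T_Q = 0.5369 kN

ΣF_x = 0: −T_P·cos38° + T_Q·cos22° = 0 → T_Q = 0.849897·T_P.
ΣF_y = 0: T_P·sin38° + T_Q·sin22° = 0.59.
Substitute: T_P·(0.615661 + 0.849897·0.374607) = 0.59 → T_P = 0.631666 ≈ 0.6317 kN.
Then T_Q = 0.849897 × 0.631666 = 0.5369 kN.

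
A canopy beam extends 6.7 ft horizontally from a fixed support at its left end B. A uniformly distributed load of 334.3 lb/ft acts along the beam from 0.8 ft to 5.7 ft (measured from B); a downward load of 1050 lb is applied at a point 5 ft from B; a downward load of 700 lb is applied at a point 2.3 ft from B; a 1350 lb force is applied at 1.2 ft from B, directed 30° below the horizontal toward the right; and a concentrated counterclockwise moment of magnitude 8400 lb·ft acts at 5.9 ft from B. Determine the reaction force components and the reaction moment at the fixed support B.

Resultant of the distributed load: 334.3 × 4.9 = 1638.07 lb at 3.25 ft from B.
ΣF_x = 0: B_x + 1350·cos30° = 0 → B_x = -1169 lb.
ΣF_y = 0: B_y − 334.3·4.9 − 1050 − 700 − 1350·sin30° = 0 → B_y = 4063 lb.
ΣM about B: M_B − (334.3·4.9)·3.25 − 1050·5 − 700·2.3 − 1350·sin30°·1.2 + 8400 = 0 → M_B = 4594 lb·ft.

B_x = -1169 lb, B_y = 4063 lb, M_B = 4594 lb·ft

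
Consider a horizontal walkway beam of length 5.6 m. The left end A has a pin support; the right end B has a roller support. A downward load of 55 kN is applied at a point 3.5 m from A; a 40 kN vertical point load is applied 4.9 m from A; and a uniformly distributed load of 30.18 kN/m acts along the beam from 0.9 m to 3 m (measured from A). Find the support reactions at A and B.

Resultant of the distributed load: 30.18 × 2.1 = 63.378 kN at 1.95 m from A.
Taking moments about A: B_y·5.6 − 55·3.5 − 40·4.9 − (30.18·2.1)·1.95 = 0 → B_y = 512.0871/5.6 = 91.4441 ≈ 91.44 kN.
ΣF_y = 0: A_y + 91.4441 − 55 − 40 − 30.18·2.1 = 0 → A_y = 66.93 kN.
ΣF_x = 0: no horizontal applied forces, so A_x = 0.

A_x = 0, A_y = 66.93 kN, B_y = 91.44 kN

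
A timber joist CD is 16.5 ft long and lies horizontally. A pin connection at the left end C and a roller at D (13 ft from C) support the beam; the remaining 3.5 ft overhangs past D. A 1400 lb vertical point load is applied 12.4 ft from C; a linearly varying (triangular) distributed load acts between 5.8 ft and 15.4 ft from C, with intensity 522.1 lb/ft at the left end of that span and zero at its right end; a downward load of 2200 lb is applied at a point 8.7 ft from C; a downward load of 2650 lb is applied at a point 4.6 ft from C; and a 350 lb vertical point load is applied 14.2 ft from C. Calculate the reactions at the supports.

Resultant of the triangular load: ½ × 522.1 × 9.6 = 2506.08 lb, acting at 9 ft from C (one-third of the span from the peak).
Taking moments about C: D_y·13 − 1400·12.4 − (½·522.1·9.6)·9 − 2200·8.7 − 2650·4.6 − 350·14.2 = 0 → D_y = 76214.72/13 = 5862.67 ≈ 5863 lb.
ΣF_y = 0: C_y + 5862.67 − 1400 − ½·522.1·9.6 − 2200 − 2650 − 350 = 0 → C_y = 3243 lb.
ΣF_x = 0: no horizontal applied forces, so C_x = 0.

C_x = 0, C_y = 3243 lb, D_y = 5863 lb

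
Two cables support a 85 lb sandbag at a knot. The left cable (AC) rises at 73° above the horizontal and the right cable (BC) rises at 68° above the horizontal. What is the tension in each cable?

T_AC = 50.60 lb, T_BC = 39.49 lb

ΣF_x = 0: −T_AC·cos73° + T_BC·cos68° = 0 → T_BC = 0.780477·T_AC.
ΣF_y = 0: T_AC·sin73° + T_BC·sin68° = 85.
Substitute: T_AC·(0.956305 + 0.780477·0.927184) = 85 → T_AC = 50.5967 ≈ 50.60 lb.
Then T_BC = 0.780477 × 50.5967 = 39.49 lb.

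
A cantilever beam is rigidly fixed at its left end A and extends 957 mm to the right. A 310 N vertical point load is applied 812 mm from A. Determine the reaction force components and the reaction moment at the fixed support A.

ΣF_x = 0: A_x = 0.
ΣF_y = 0: A_y − 310 = 0 → A_y = 310.0 N.
ΣM about A: M_A − 310·812 = 0 → M_A = 251700 N·mm.

A_x = 0, A_y = 310.0 N, M_A = 251700 N·mm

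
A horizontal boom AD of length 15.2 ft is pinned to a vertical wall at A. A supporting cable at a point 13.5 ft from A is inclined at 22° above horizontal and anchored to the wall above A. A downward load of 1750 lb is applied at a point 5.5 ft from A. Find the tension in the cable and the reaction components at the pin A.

T = 1903 lb, A_x = 1765 lb, A_y = 1037 lb

ΣM about A: T·sin22°·13.5 − 1750·5.5 = 0 → T = 9625/(13.5·0.374607) = 1903.23 ≈ 1903 lb.
ΣF_x = 0: A_x − T·cos22° = 0 → A_x = 1903.23 × 0.927184 = 1765 lb.
ΣF_y = 0: A_y + T·sin22° − 1750 = 0 → A_y = 1750 − 1903.23 × 0.374607 = 1037 lb.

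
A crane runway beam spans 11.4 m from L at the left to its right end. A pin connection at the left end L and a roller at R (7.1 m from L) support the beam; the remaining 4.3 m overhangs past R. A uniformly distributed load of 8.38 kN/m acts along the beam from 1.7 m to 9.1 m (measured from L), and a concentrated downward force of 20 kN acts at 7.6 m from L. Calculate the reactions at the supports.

L_x = 0, L_y = 13.44 kN, R_y = 68.57 kN

Resultant of the distributed load: 8.38 × 7.4 = 62.012 kN at 5.4 m from L.
Taking moments about L: R_y·7.1 − (8.38·7.4)·5.4 − 20·7.6 = 0 → R_y = 486.8648/7.1 = 68.5725 ≈ 68.57 kN.
ΣF_y = 0: L_y + 68.5725 − 8.38·7.4 − 20 = 0 → L_y = 13.44 kN.
ΣF_x = 0: no horizontal applied forces, so L_x = 0.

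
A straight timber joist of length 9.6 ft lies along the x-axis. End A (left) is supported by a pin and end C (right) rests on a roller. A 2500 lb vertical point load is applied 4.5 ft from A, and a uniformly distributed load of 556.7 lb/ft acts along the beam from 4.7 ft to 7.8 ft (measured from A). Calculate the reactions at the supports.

A_x = 0, A_y = 1930 lb, C_y = 2295 lb

Resultant of the distributed load: 556.7 × 3.1 = 1725.77 lb at 6.25 ft from A.
Moments about A: C_y·9.6 − 2500·4.5 − (556.7·3.1)·6.25 = 0 → C_y = 22036.0625/9.6 = 2295.42 ≈ 2295 lb.
ΣF_y = 0: A_y + 2295.42 − 2500 − 556.7·3.1 = 0 → A_y = 1930 lb.
ΣF_x = 0: no horizontal applied forces, so A_x = 0.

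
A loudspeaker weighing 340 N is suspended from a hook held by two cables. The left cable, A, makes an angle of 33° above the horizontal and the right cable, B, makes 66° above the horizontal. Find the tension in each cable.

T_A = 140.0 N, T_B = 288.7 N

ΣF_x = 0: −T_A·cos33° + T_B·cos66° = 0 → T_B = 2.06195·T_A.
ΣF_y = 0: T_A·sin33° + T_B·sin66° = 340.
Substitute: T_A·(0.544639 + 2.06195·0.913545) = 340 → T_A = 140.014 ≈ 140.0 N.
Then T_B = 2.06195 × 140.014 = 288.7 N.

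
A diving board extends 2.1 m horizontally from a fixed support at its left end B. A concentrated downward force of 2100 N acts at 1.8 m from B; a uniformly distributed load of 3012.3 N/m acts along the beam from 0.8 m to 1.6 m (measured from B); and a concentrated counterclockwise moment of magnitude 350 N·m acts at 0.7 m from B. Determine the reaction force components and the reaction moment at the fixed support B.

Resultant of the distributed load: 3012.3 × 0.8 = 2409.84 N at 1.2 m from B.
ΣF_x = 0: B_x = 0.
ΣF_y = 0: B_y − 2100 − 3012.3·0.8 = 0 → B_y = 4510 N.
ΣM about B: M_B − 2100·1.8 − (3012.3·0.8)·1.2 + 350 = 0 → M_B = 6322 N·m.

B_x = 0, B_y = 4510 N, M_B = 6322 N·m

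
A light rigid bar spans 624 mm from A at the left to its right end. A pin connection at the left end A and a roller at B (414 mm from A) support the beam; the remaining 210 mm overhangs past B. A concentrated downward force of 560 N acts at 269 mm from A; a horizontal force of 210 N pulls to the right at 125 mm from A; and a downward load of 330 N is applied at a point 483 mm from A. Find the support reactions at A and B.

ΣM about A: B_y·414 − 560·269 − 330·483 = 0 → B_y = 310030/414 = 748.865 ≈ 748.9 N.
ΣF_y = 0: A_y + 748.865 − 560 − 330 = 0 → A_y = 141.1 N.
ΣF_x = 0: A_x + 210 = 0 → A_x = -210.0 N.

A_x = -210.0 N, A_y = 141.1 N, B_y = 748.9 N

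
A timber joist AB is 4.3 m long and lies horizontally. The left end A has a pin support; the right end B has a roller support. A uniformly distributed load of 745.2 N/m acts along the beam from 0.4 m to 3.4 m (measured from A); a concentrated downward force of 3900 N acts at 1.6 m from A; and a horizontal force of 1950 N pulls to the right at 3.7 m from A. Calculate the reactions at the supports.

A_x = -1950 N, A_y = 3697 N, B_y = 2439 N

Resultant of the distributed load: 745.2 × 3 = 2235.6 N at 1.9 m from A.
Moments about A: B_y·4.3 − (745.2·3)·1.9 − 3900·1.6 = 0 → B_y = 10487.64/4.3 = 2438.99 ≈ 2439 N.
ΣF_y = 0: A_y + 2438.99 − 745.2·3 − 3900 = 0 → A_y = 3697 N.
ΣF_x = 0: A_x + 1950 = 0 → A_x = -1950 N.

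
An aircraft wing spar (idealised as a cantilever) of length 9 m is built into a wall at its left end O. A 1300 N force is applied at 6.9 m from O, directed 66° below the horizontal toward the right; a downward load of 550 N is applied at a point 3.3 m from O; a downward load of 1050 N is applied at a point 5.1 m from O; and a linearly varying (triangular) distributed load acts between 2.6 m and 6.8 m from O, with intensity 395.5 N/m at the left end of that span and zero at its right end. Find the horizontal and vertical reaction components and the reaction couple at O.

O_x = -528.8 N, O_y = 3618 N, M_O = 18690 N·m

Resultant of the triangular load: ½ × 395.5 × 4.2 = 830.55 N, acting at 4 m from O (one-third of the span from the peak).
ΣF_x = 0: O_x + 1300·cos66° = 0 → O_x = -528.8 N.
ΣF_y = 0: O_y − 1300·sin66° − 550 − 1050 − ½·395.5·4.2 = 0 → O_y = 3618 N.
ΣM about O: M_O − 1300·sin66°·6.9 − 550·3.3 − 1050·5.1 − (½·395.5·4.2)·4 = 0 → M_O = 18690 N·m.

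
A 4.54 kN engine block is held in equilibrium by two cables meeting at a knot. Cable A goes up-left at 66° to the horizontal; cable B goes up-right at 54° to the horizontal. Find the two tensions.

ΣF_x = 0: −T_A·cos66° + T_B·cos54° = 0 → T_B = 0.691982·T_A.
ΣF_y = 0: T_A·sin66° + T_B·sin54° = 4.54.
Substitute: T_A·(0.913545 + 0.691982·0.809017) = 4.54 → T_A = 3.08137 ≈ 3.081 kN.
Then T_B = 0.691982 × 3.08137 = 2.132 kN.

T_A = 3.081 kN, T_B = 2.132 kN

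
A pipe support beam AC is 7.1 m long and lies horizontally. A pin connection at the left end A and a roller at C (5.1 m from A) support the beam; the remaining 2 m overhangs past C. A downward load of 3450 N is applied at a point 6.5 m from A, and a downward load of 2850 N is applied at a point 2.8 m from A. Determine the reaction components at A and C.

A_x = 0, A_y = 338.2 N, C_y = 5962 N

Taking moments about A: C_y·5.1 − 3450·6.5 − 2850·2.8 = 0 → C_y = 30405/5.1 = 5961.76 ≈ 5962 N.
ΣF_y = 0: A_y + 5961.76 − 3450 − 2850 = 0 → A_y = 338.2 N.
ΣF_x = 0: no horizontal applied forces, so A_x = 0.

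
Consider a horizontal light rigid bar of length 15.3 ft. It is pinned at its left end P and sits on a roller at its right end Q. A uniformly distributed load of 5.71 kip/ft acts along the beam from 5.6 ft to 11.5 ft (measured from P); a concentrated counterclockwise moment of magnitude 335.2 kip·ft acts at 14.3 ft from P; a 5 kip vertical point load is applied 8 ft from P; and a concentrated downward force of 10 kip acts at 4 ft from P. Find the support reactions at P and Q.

P_x = 0, P_y = 46.54 kip, Q_y = 2.146 kip

Resultant of the distributed load: 5.71 × 5.9 = 33.689 kip at 8.55 ft from P.
ΣM about P: Q_y·15.3 − (5.71·5.9)·8.55 + 335.2 − 5·8 − 10·4 = 0 → Q_y = 32.84095/15.3 = 2.14647 ≈ 2.146 kip.
ΣF_y = 0: P_y + 2.14647 − 5.71·5.9 − 5 − 10 = 0 → P_y = 46.54 kip.
ΣF_x = 0: no horizontal applied forces, so P_x = 0.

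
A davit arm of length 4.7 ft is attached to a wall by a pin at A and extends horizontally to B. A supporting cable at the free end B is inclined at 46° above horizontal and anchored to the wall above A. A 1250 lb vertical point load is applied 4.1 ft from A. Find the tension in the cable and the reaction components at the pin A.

ΣM about A: T·sin46°·4.7 − 1250·4.1 = 0 → T = 5125/(4.7·0.71934) = 1515.87 ≈ 1516 lb.
ΣF_x = 0: A_x − T·cos46° = 0 → A_x = 1515.87 × 0.694658 = 1053 lb.
ΣF_y = 0: A_y + T·sin46° − 1250 = 0 → A_y = 1250 − 1515.87 × 0.71934 = 159.6 lb.

T = 1516 lb, A_x = 1053 lb, A_y = 159.6 lb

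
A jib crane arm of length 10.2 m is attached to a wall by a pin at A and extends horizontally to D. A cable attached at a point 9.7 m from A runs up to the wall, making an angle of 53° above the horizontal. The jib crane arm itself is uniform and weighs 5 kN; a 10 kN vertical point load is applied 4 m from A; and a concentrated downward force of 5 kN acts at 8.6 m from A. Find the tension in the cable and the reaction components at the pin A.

ΣM about A: T·sin53°·9.7 − 5·5.1 − 10·4 − 5·8.6 = 0 → T = 108.5/(9.7·0.798636) = 14.0058 ≈ 14.01 kN.
ΣF_x = 0: A_x − T·cos53° = 0 → A_x = 14.0058 × 0.601815 = 8.429 kN.
ΣF_y = 0: A_y + T·sin53° − 5 − 10 − 5 = 0 → A_y = 20 − 14.0058 × 0.798636 = 8.814 kN.

T = 14.01 kN, A_x = 8.429 kN, A_y = 8.814 kN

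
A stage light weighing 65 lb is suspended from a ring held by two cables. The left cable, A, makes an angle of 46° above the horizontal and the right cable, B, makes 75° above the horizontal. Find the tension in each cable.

T_A = 19.63 lb, T_B = 52.68 lb

ΣF_x = 0: −T_A·cos46° + T_B·cos75° = 0 → T_B = 2.68395·T_A.
ΣF_y = 0: T_A·sin46° + T_B·sin75° = 65.
Substitute: T_A·(0.71934 + 2.68395·0.965926) = 65 → T_A = 19.6266 ≈ 19.63 lb.
Then T_B = 2.68395 × 19.6266 = 52.68 lb.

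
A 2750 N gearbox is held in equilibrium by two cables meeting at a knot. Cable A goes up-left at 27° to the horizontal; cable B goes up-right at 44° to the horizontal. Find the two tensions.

ΣF_x = 0: −T_A·cos27° + T_B·cos44° = 0 → T_B = 1.23864·T_A.
ΣF_y = 0: T_A·sin27° + T_B·sin44° = 2750.
Substitute: T_A·(0.45399 + 1.23864·0.694658) = 2750 → T_A = 2092.18 ≈ 2092 N.
Then T_B = 1.23864 × 2092.18 = 2591 N.

T_A = 2092 N, T_B = 2591 N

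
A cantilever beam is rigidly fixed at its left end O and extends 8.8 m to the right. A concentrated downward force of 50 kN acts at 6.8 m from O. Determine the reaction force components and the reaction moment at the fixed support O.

O_x = 0, O_y = 50.00 kN, M_O = 340.0 kN·m

ΣF_x = 0: O_x = 0.
ΣF_y = 0: O_y − 50 = 0 → O_y = 50.00 kN.
ΣM about O: M_O − 50·6.8 = 0 → M_O = 340.0 kN·m.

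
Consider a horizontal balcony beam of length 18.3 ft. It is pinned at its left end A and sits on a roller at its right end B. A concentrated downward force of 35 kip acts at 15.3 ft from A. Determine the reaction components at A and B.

A_x = 0, A_y = 5.738 kip, B_y = 29.26 kip

ΣM about A: B_y·18.3 − 35·15.3 = 0 → B_y = 535.5/18.3 = 29.2623 ≈ 29.26 kip.
ΣF_y = 0: A_y + 29.2623 − 35 = 0 → A_y = 5.738 kip.
ΣF_x = 0: no horizontal applied forces, so A_x = 0.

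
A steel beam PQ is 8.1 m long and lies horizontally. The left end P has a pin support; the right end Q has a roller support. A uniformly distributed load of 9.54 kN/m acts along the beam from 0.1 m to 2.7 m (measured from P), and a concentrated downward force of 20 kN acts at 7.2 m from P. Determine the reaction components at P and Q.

Resultant of the distributed load: 9.54 × 2.6 = 24.804 kN at 1.4 m from P.
Taking moments about P: Q_y·8.1 − (9.54·2.6)·1.4 − 20·7.2 = 0 → Q_y = 178.7256/8.1 = 22.0649 ≈ 22.06 kN.
ΣF_y = 0: P_y + 22.0649 − 9.54·2.6 − 20 = 0 → P_y = 22.74 kN.
ΣF_x = 0: no horizontal applied forces, so P_x = 0.

P_x = 0, P_y = 22.74 kN, Q_y = 22.06 kN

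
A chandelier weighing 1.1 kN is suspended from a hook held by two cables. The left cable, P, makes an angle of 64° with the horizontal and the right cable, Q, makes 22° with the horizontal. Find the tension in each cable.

ΣF_x = 0: −T_P·cos64° + T_Q·cos22° = 0 → T_Q = 0.472799·T_P.
ΣF_y = 0: T_P·sin64° + T_Q·sin22° = 1.1.
Substitute: T_P·(0.898794 + 0.472799·0.374607) = 1.1 → T_P = 1.02239 ≈ 1.022 kN.
Then T_Q = 0.472799 × 1.02239 = 0.4834 kN.

T_P = 1.022 kN, T_Q = 0.4834 kN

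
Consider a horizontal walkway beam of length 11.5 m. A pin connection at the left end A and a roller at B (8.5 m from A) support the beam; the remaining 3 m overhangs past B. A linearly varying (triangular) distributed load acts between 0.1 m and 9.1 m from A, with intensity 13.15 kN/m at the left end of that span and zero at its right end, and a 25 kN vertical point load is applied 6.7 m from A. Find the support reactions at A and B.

A_x = 0, A_y = 42.89 kN, B_y = 41.29 kN

Resultant of the triangular load: ½ × 13.15 × 9 = 59.175 kN, acting at 3.1 m from A (one-third of the span from the peak).
ΣM about A: B_y·8.5 − (½·13.15·9)·3.1 − 25·6.7 = 0 → B_y = 350.9425/8.5 = 41.2874 ≈ 41.29 kN.
ΣF_y = 0: A_y + 41.2874 − ½·13.15·9 − 25 = 0 → A_y = 42.89 kN.
ΣF_x = 0: no horizontal applied forces, so A_x = 0.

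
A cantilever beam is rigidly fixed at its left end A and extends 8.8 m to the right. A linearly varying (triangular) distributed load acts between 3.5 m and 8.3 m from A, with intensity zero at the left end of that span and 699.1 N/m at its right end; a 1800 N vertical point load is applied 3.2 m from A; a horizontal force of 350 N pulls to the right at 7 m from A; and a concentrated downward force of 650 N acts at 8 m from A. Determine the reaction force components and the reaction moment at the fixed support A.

A_x = -350.0 N, A_y = 4128 N, M_A = 22200 N·m

Resultant of the triangular load: ½ × 699.1 × 4.8 = 1677.84 N, acting at 6.7 m from A (one-third of the span from the peak).
ΣF_x = 0: A_x + 350 = 0 → A_x = -350.0 N.
ΣF_y = 0: A_y − ½·699.1·4.8 − 1800 − 650 = 0 → A_y = 4128 N.
ΣM about A: M_A − (½·699.1·4.8)·6.7 − 1800·3.2 − 650·8 = 0 → M_A = 22200 N·m.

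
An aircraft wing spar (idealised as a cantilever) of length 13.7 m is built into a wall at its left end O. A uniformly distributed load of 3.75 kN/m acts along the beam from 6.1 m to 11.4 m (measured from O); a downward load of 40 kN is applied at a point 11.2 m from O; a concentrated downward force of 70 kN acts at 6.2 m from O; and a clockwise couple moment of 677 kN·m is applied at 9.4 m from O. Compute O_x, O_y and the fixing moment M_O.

Resultant of the distributed load: 3.75 × 5.3 = 19.875 kN at 8.75 m from O.
ΣF_x = 0: O_x = 0.
ΣF_y = 0: O_y − 3.75·5.3 − 40 − 70 = 0 → O_y = 129.9 kN.
ΣM about O: M_O − (3.75·5.3)·8.75 − 40·11.2 − 70·6.2 − 677 = 0 → M_O = 1733 kN·m.

O_x = 0, O_y = 129.9 kN, M_O = 1733 kN·m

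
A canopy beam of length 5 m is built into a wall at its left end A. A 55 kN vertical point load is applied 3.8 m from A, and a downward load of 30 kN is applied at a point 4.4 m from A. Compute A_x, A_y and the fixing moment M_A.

ΣF_x = 0: A_x = 0.
ΣF_y = 0: A_y − 55 − 30 = 0 → A_y = 85.00 kN.
ΣM about A: M_A − 55·3.8 − 30·4.4 = 0 → M_A = 341.0 kN·m.

A_x = 0, A_y = 85.00 kN, M_A = 341.0 kN·m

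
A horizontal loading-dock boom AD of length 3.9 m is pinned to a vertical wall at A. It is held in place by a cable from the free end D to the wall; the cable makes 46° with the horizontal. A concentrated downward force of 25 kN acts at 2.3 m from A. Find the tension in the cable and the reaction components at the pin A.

ΣM about A: T·sin46°·3.9 − 25·2.3 = 0 → T = 57.5/(3.9·0.71934) = 20.496 ≈ 20.50 kN.
ΣF_x = 0: A_x − T·cos46° = 0 → A_x = 20.496 × 0.694658 = 14.24 kN.
ΣF_y = 0: A_y + T·sin46° − 25 = 0 → A_y = 25 − 20.496 × 0.71934 = 10.26 kN.

T = 20.50 kN, A_x = 14.24 kN, A_y = 10.26 kN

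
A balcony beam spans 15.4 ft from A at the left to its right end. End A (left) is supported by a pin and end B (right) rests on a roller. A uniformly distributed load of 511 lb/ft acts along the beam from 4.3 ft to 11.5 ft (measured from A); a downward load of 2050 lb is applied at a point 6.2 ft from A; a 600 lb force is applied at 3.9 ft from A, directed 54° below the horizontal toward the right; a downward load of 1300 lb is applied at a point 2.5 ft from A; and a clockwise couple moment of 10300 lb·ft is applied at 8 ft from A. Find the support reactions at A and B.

Resultant of the distributed load: 511 × 7.2 = 3679.2 lb at 7.9 ft from A.
ΣM about A: B_y·15.4 − (511·7.2)·7.9 − 2050·6.2 − 600·sin54°·3.9 − 1300·2.5 − 10300 = 0 → B_y = 57218.8/15.4 = 3715.51 ≈ 3716 lb.
ΣF_y = 0: A_y + 3715.51 − 511·7.2 − 2050 − 600·sin54° − 1300 = 0 → A_y = 3799 lb.
ΣF_x = 0: A_x + 600·cos54° = 0 → A_x = -352.7 lb.

A_x = -352.7 lb, A_y = 3799 lb, B_y = 3716 lb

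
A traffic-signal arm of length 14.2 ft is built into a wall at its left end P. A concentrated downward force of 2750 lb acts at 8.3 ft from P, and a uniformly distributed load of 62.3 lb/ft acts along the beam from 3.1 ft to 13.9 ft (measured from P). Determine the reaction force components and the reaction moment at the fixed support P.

Resultant of the distributed load: 62.3 × 10.8 = 672.84 lb at 8.5 ft from P.
ΣF_x = 0: P_x = 0.
ΣF_y = 0: P_y − 2750 − 62.3·10.8 = 0 → P_y = 3423 lb.
ΣM about P: M_P − 2750·8.3 − (62.3·10.8)·8.5 = 0 → M_P = 28540 lb·ft.

P_x = 0, P_y = 3423 lb, M_P = 28540 lb·ft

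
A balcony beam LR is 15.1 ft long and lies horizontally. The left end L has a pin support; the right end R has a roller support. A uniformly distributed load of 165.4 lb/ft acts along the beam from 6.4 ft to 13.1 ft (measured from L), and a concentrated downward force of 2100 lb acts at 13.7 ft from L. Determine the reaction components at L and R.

Resultant of the distributed load: 165.4 × 6.7 = 1108.18 lb at 9.75 ft from L.
ΣM about L: R_y·15.1 − (165.4·6.7)·9.75 − 2100·13.7 = 0 → R_y = 39574.755/15.1 = 2620.84 ≈ 2621 lb.
ΣF_y = 0: L_y + 2620.84 − 165.4·6.7 − 2100 = 0 → L_y = 587.3 lb.
ΣF_x = 0: no horizontal applied forces, so L_x = 0.

L_x = 0, L_y = 587.3 lb, R_y = 2621 lb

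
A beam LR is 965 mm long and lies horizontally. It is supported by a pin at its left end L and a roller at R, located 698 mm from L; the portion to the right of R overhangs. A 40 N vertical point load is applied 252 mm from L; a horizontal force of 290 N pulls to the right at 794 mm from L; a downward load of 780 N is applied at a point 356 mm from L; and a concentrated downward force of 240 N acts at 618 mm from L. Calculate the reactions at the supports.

L_x = -290.0 N, L_y = 435.2 N, R_y = 624.8 N

Moments about L: R_y·698 − 40·252 − 780·356 − 240·618 = 0 → R_y = 436080/698 = 624.756 ≈ 624.8 N.
ΣF_y = 0: L_y + 624.756 − 40 − 780 − 240 = 0 → L_y = 435.2 N.
ΣF_x = 0: L_x + 290 = 0 → L_x = -290.0 N.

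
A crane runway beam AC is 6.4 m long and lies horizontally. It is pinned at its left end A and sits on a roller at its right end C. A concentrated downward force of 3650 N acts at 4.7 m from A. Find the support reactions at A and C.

Moments about A: C_y·6.4 − 3650·4.7 = 0 → C_y = 17155/6.4 = 2680.47 ≈ 2680 N.
ΣF_y = 0: A_y + 2680.47 − 3650 = 0 → A_y = 969.5 N.
ΣF_x = 0: no horizontal applied forces, so A_x = 0.

A_x = 0, A_y = 969.5 N, C_y = 2680 N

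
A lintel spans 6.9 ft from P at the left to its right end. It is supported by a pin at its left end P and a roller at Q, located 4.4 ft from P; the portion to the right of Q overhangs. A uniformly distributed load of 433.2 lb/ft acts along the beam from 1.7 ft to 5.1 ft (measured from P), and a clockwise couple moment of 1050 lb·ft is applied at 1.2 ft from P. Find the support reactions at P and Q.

P_x = 0, P_y = 96.11 lb, Q_y = 1377 lb

Resultant of the distributed load: 433.2 × 3.4 = 1472.88 lb at 3.4 ft from P.
Taking moments about P: Q_y·4.4 − (433.2·3.4)·3.4 − 1050 = 0 → Q_y = 6057.792/4.4 = 1376.77 ≈ 1377 lb.
ΣF_y = 0: P_y + 1376.77 − 433.2·3.4 = 0 → P_y = 96.11 lb.
ΣF_x = 0: no horizontal applied forces, so P_x = 0.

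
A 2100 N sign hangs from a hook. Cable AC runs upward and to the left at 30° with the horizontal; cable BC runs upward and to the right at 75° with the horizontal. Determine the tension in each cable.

T_AC = 562.7 N, T_BC = 1883 N

ΣF_x = 0: −T_AC·cos30° + T_BC·cos75° = 0 → T_BC = 3.34607·T_AC.
ΣF_y = 0: T_AC·sin30° + T_BC·sin75° = 2100.
Substitute: T_AC·(0.5 + 3.34607·0.965926) = 2100 → T_AC = 562.693 ≈ 562.7 N.
Then T_BC = 3.34607 × 562.693 = 1883 N.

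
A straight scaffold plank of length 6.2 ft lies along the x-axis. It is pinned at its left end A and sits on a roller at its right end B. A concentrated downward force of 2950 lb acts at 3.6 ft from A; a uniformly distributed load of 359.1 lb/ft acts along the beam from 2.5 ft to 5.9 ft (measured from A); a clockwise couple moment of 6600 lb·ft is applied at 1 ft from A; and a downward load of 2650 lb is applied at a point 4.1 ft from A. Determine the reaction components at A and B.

A_x = 0, A_y = 1464 lb, B_y = 5357 lb

Resultant of the distributed load: 359.1 × 3.4 = 1220.94 lb at 4.2 ft from A.
Moments about A: B_y·6.2 − 2950·3.6 − (359.1·3.4)·4.2 − 6600 − 2650·4.1 = 0 → B_y = 33212.948/6.2 = 5356.93 ≈ 5357 lb.
ΣF_y = 0: A_y + 5356.93 − 2950 − 359.1·3.4 − 2650 = 0 → A_y = 1464 lb.
ΣF_x = 0: no horizontal applied forces, so A_x = 0.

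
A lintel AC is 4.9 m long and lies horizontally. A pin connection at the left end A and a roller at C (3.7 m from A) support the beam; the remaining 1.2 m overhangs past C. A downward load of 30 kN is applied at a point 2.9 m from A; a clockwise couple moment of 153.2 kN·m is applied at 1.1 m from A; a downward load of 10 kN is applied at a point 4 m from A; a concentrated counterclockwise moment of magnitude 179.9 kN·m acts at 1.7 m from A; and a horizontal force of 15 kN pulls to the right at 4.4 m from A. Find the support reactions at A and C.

A_x = -15.00 kN, A_y = 12.89 kN, C_y = 27.11 kN

Moments about A: C_y·3.7 − 30·2.9 − 153.2 − 10·4 + 179.9 = 0 → C_y = 100.3/3.7 = 27.1081 ≈ 27.11 kN.
ΣF_y = 0: A_y + 27.1081 − 30 − 10 = 0 → A_y = 12.89 kN.
ΣF_x = 0: A_x + 15 = 0 → A_x = -15.00 kN.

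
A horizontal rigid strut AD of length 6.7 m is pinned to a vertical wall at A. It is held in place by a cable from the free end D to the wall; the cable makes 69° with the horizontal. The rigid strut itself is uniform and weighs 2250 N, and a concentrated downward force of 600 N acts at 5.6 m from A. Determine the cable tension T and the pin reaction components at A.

T = 1742 N, A_x = 624.4 N, A_y = 1224 N

ΣM about A: T·sin69°·6.7 − 2250·3.35 − 600·5.6 = 0 → T = 10897.5/(6.7·0.93358) = 1742.21 ≈ 1742 N.
ΣF_x = 0: A_x − T·cos69° = 0 → A_x = 1742.21 × 0.358368 = 624.4 N.
ΣF_y = 0: A_y + T·sin69° − 2250 − 600 = 0 → A_y = 2850 − 1742.21 × 0.93358 = 1224 N.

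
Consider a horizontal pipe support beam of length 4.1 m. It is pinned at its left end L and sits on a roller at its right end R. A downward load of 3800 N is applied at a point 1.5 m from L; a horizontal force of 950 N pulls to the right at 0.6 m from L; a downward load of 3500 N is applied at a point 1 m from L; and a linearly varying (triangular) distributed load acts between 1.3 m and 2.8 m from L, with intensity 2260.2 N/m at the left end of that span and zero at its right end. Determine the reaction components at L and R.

Resultant of the triangular load: ½ × 2260.2 × 1.5 = 1695.15 N, acting at 1.8 m from L (one-third of the span from the peak).
Taking moments about L: R_y·4.1 − 3800·1.5 − 3500·1 − (½·2260.2·1.5)·1.8 = 0 → R_y = 12251.27/4.1 = 2988.11 ≈ 2988 N.
ΣF_y = 0: L_y + 2988.11 − 3800 − 3500 − ½·2260.2·1.5 = 0 → L_y = 6007 N.
ΣF_x = 0: L_x + 950 = 0 → L_x = -950.0 N.

L_x = -950.0 N, L_y = 6007 N, R_y = 2988 N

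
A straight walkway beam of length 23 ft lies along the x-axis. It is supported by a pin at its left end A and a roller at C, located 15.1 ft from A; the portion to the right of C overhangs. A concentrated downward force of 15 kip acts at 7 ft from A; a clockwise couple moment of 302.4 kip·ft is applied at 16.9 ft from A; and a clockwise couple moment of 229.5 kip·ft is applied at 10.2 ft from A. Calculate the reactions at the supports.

Taking moments about A: C_y·15.1 − 15·7 − 302.4 − 229.5 = 0 → C_y = 636.9/15.1 = 42.1788 ≈ 42.18 kip.
ΣF_y = 0: A_y + 42.1788 − 15 = 0 → A_y = -27.18 kip.
ΣF_x = 0: no horizontal applied forces, so A_x = 0.

A_x = 0, A_y = -27.18 kip, C_y = 42.18 kip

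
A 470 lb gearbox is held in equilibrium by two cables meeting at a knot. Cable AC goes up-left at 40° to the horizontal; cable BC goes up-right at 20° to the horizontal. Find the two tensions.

ΣF_x = 0: −T_AC·cos40° + T_BC·cos20° = 0 → T_BC = 0.815207·T_AC.
ΣF_y = 0: T_AC·sin40° + T_BC·sin20° = 470.
Substitute: T_AC·(0.642788 + 0.815207·0.34202) = 470 → T_AC = 509.98 ≈ 510.0 lb.
Then T_BC = 0.815207 × 509.98 = 415.7 lb.

T_AC = 510.0 lb, T_BC = 415.7 lb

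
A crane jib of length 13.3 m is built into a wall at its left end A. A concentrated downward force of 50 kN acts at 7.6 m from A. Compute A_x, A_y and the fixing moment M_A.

A_x = 0, A_y = 50.00 kN, M_A = 380.0 kN·m

ΣF_x = 0: A_x = 0.
ΣF_y = 0: A_y − 50 = 0 → A_y = 50.00 kN.
ΣM about A: M_A − 50·7.6 = 0 → M_A = 380.0 kN·m.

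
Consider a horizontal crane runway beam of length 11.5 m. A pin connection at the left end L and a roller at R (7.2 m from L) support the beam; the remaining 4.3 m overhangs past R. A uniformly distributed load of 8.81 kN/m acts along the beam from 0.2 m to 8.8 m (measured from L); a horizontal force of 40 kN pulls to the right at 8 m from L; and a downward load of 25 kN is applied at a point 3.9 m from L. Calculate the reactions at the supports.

Resultant of the distributed load: 8.81 × 8.6 = 75.766 kN at 4.5 m from L.
Moments about L: R_y·7.2 − (8.81·8.6)·4.5 − 25·3.9 = 0 → R_y = 438.447/7.2 = 60.8954 ≈ 60.90 kN.
ΣF_y = 0: L_y + 60.8954 − 8.81·8.6 − 25 = 0 → L_y = 39.87 kN.
ΣF_x = 0: L_x + 40 = 0 → L_x = -40.00 kN.

L_x = -40.00 kN, L_y = 39.87 kN, R_y = 60.90 kN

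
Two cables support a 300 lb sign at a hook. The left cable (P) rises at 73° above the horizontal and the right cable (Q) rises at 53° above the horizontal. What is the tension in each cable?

T_P = 223.2 lb, T_Q = 108.4 lb

ΣF_x = 0: −T_P·cos73° + T_Q·cos53° = 0 → T_Q = 0.485817·T_P.
ΣF_y = 0: T_P·sin73° + T_Q·sin53° = 300.
Substitute: T_P·(0.956305 + 0.485817·0.798636) = 300 → T_P = 223.165 ≈ 223.2 lb.
Then T_Q = 0.485817 × 223.165 = 108.4 lb.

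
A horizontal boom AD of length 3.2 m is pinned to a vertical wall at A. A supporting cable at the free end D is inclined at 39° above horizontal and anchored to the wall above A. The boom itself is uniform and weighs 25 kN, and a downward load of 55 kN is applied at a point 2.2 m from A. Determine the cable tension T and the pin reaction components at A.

ΣM about A: T·sin39°·3.2 − 25·1.6 − 55·2.2 = 0 → T = 161/(3.2·0.62932) = 79.9474 ≈ 79.95 kN.
ΣF_x = 0: A_x − T·cos39° = 0 → A_x = 79.9474 × 0.777146 = 62.13 kN.
ΣF_y = 0: A_y + T·sin39° − 25 − 55 = 0 → A_y = 80 − 79.9474 × 0.62932 = 29.69 kN.

T = 79.95 kN, A_x = 62.13 kN, A_y = 29.69 kN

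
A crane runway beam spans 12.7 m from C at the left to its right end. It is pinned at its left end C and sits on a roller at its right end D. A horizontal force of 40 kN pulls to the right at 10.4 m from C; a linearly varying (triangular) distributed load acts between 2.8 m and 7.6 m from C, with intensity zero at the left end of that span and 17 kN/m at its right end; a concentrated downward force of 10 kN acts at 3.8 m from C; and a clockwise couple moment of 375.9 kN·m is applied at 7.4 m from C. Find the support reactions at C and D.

C_x = -40.00 kN, C_y = -1.066 kN, D_y = 51.87 kN

Resultant of the triangular load: ½ × 17 × 4.8 = 40.8 kN, acting at 6 m from C (one-third of the span from the peak).
Moments about C: D_y·12.7 − (½·17·4.8)·6 − 10·3.8 − 375.9 = 0 → D_y = 658.7/12.7 = 51.8661 ≈ 51.87 kN.
ΣF_y = 0: C_y + 51.8661 − ½·17·4.8 − 10 = 0 → C_y = -1.066 kN.
ΣF_x = 0: C_x + 40 = 0 → C_x = -40.00 kN.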